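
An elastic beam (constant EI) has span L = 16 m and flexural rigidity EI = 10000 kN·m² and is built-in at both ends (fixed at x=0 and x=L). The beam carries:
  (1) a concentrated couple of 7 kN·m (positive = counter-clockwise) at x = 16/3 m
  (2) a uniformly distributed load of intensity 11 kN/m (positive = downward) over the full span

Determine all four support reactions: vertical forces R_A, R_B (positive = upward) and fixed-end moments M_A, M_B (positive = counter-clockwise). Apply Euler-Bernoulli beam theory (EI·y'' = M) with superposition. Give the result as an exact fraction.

Load 1 — applied couple M₀=7 kN·m at a=16/3 m (b=L-a=32/3):
  R_A = 6M₀ab/L³ = 6·7·(16/3)·(32/3)/16³ = 7/12 kN
  M_A = M₀b(2a-b)/L² = 7·(32/3)·(2·(16/3)-(32/3))/16² = 0 kN·m
  R_B = -6M₀ab/L³ = -6·7·(16/3)·(32/3)/16³ = -7/12 kN
  M_B = M₀a(2b-a)/L² = 7·(16/3)·(2·(32/3)-(16/3))/16² = 7/3 kN·m
Load 2 — uniform load w=11 kN/m over full span:
  R_A = wL/2 = 11·16/2 = 88 kN
  M_A = wL²/12 = 11·16²/12 = 704/3 kN·m
  R_B = wL/2 = 11·16/2 = 88 kN
  M_B = -wL²/12 = -11·16²/12 = -704/3 kN·m
Superposition: R_A = 1063/12 kN, M_A = 704/3 kN·m, R_B = 1049/12 kN, M_B = -697/3 kN·m

R_A = 1063/12 kN, M_A = 704/3 kN·m, R_B = 1049/12 kN, M_B = -697/3 kN·m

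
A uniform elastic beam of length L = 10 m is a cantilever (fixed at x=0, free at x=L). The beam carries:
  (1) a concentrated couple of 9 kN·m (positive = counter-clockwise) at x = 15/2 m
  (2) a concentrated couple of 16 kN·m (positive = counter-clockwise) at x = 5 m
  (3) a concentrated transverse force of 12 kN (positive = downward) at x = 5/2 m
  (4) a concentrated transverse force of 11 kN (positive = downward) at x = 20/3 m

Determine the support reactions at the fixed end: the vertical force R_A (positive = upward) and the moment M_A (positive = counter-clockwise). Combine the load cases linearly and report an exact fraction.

Load 1 — applied couple M₀=9 kN·m at a=15/2 m (b=L-a=5/2):
  R_A = 0 kN
  M_A = -M₀ = -9 kN·m
Load 2 — applied couple M₀=16 kN·m at a=5 m (b=L-a=5):
  R_A = 0 kN
  M_A = -M₀ = -16 kN·m
Load 3 — point force P=12 kN at a=5/2 m (b=L-a=15/2):
  R_A = P = 12 kN
  M_A = Pa = 12·(5/2) = 30 kN·m
Load 4 — point force P=11 kN at a=20/3 m (b=L-a=10/3):
  R_A = P = 11 kN
  M_A = Pa = 11·(20/3) = 220/3 kN·m
Superposition: R_A = 23 kN, M_A = 235/3 kN·m

R_A = 23 kN, M_A = 235/3 kN·m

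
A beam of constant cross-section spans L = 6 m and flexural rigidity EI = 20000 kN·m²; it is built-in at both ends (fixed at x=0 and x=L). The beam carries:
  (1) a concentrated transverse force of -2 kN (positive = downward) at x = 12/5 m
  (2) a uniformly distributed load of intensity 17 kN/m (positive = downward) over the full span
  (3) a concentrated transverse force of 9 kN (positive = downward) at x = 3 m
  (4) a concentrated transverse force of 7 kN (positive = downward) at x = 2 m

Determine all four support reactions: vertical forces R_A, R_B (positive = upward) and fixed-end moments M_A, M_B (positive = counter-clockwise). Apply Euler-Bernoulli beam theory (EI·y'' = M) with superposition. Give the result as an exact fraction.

R_A = 400877/6750 kN, M_A = 280099/4500 kN·m, R_B = 382123/6750 kN, M_B = -268691/4500 kN·m

Load 1 — point force P=-2 kN at a=12/5 m (b=L-a=18/5):
  R_A = Pb²(3a+b)/L³ = (-2)·(18/5)²·(3·(12/5)+(18/5))/6³ = -162/125 kN
  M_A = Pab²/L² = (-2)·(12/5)·(18/5)²/6² = -216/125 kN·m
  R_B = Pa²(a+3b)/L³ = (-2)·(12/5)²·((12/5)+3·(18/5))/6³ = -88/125 kN
  M_B = -Pa²b/L² = -(-2)·(12/5)²·(18/5)/6² = 144/125 kN·m
Load 2 — uniform load w=17 kN/m over full span:
  R_A = wL/2 = 17·6/2 = 51 kN
  M_A = wL²/12 = 17·6²/12 = 51 kN·m
  R_B = wL/2 = 17·6/2 = 51 kN
  M_B = -wL²/12 = -17·6²/12 = -51 kN·m
Load 3 — point force P=9 kN at a=3 m (b=L-a=3):
  R_A = Pb²(3a+b)/L³ = 9·3²·(3·3+3)/6³ = 9/2 kN
  M_A = Pab²/L² = 9·3·3²/6² = 27/4 kN·m
  R_B = Pa²(a+3b)/L³ = 9·3²·(3+3·3)/6³ = 9/2 kN
  M_B = -Pa²b/L² = -9·3²·3/6² = -27/4 kN·m
Load 4 — point force P=7 kN at a=2 m (b=L-a=4):
  R_A = Pb²(3a+b)/L³ = 7·4²·(3·2+4)/6³ = 140/27 kN
  M_A = Pab²/L² = 7·2·4²/6² = 56/9 kN·m
  R_B = Pa²(a+3b)/L³ = 7·2²·(2+3·4)/6³ = 49/27 kN
  M_B = -Pa²b/L² = -7·2²·4/6² = -28/9 kN·m
Superposition: R_A = 400877/6750 kN, M_A = 280099/4500 kN·m, R_B = 382123/6750 kN, M_B = -268691/4500 kN·m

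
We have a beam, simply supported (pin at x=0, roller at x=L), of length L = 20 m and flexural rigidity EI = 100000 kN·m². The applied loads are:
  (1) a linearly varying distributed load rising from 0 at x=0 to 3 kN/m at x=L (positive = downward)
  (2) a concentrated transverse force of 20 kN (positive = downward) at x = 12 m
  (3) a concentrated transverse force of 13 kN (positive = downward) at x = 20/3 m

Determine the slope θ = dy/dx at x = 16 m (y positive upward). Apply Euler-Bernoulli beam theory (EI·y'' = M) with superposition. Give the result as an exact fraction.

Load 1 — triangular load w₀=3 kN/m (0→w₀ over full span):
  θ_1 = -w₀(7L⁴-30L²x²+15x⁴)/(360LEI) = -3·(7·20⁴-30·20²·16²+15·16⁴)/(360·20·100000) = 757/187500 rad
Load 2 — point force P=20 kN at a=12 m (b=L-a=8):
  θ_2 = -Pa(2L²-6Lx+3x²+a²)/(6LEI)  [x>a] = -20·12·(2·20²-6·20·16+3·16²+12²)/(6·20·100000) = 13/3125 rad
Load 3 — point force P=13 kN at a=20/3 m (b=L-a=40/3):
  θ_3 = -Pa(2L²-6Lx+3x²+a²)/(6LEI)  [x>a] = -13·(20/3)·(2·20²-6·20·16+3·16²+(20/3)²)/(6·20·100000) = 2249/1012500 rad
Superposition: θ = Σ θ_i = 13186/1265625 rad ≈ 0.010419 rad

θ(16) = 13186/1265625 rad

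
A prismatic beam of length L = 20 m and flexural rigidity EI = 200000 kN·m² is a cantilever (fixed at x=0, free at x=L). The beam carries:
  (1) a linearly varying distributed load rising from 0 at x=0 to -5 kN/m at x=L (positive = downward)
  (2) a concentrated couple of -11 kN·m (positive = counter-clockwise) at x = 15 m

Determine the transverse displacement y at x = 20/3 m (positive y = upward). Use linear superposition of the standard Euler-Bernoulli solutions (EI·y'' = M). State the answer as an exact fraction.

Load 1 — triangular load w₀=-5 kN/m (0→w₀ over full span):
  y_1 = (w₀Lx³/12-w₀L²x²/6-w₀x⁵/(120L))/EI = ((-5)·20·(20/3)³/12-(-5)·20²·(20/3)²/6-(-5)·(20/3)⁵/(120·20))/200000 = 451/7290 m
Load 2 — applied couple M₀=-11 kN·m at a=15 m (b=L-a=5):
  y_2 = M₀x²/(2EI)  [x≤a] = (-11)·(20/3)²/(2·200000) = -11/9000 m
Superposition: y = Σ y_i = 44209/729000 m ≈ 0.060643 m

y(20/3) = 44209/729000 m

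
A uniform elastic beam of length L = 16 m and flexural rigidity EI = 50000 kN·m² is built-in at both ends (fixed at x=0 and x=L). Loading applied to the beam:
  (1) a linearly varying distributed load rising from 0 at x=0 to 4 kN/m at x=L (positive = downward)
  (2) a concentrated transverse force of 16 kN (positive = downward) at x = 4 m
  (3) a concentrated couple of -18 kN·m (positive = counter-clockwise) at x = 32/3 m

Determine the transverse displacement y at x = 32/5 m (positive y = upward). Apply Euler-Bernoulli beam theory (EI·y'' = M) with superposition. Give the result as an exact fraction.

y(32/5) = -418912/48828125 m

Load 1 — triangular load w₀=4 kN/m (0→w₀ over full span):
  y_1 = -w₀x²(L-x)²(x+2L)/(120LEI) = -4·(32/5)²·(16-(32/5))²·((32/5)+2·16)/(120·16·50000) = -294912/48828125 m
Load 2 — point force P=16 kN at a=4 m (b=L-a=12):
  y_2 = -Pa²(L-x)²(3bL-(3b+a)(L-x))/(6L³EI)  [x>a] = -16·4²·(16-(32/5))²·(3·12·16-(3·12+4)·(16-(32/5)))/(6·16³·50000) = -288/78125 m
Load 3 — applied couple M₀=-18 kN·m at a=32/3 m (b=L-a=16/3):
  y_3 = (R_Ax³/6 - M_Ax²/2)/EI  [x≤a] with R_A=-3/2, M_A=-6 = ((-3/2)·(32/5)³/6 - (-6)·(32/5)²/2)/50000 = 448/390625 m
Superposition: y = Σ y_i = -418912/48828125 m ≈ -0.008579 m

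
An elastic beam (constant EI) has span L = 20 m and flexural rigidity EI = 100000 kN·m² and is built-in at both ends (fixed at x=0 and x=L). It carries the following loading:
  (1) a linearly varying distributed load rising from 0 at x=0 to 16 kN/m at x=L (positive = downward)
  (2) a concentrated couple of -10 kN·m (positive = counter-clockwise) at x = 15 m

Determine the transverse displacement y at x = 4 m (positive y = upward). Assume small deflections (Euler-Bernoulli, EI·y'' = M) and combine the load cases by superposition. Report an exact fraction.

y(4) = -88687/7500000 m

Load 1 — triangular load w₀=16 kN/m (0→w₀ over full span):
  y_1 = -w₀x²(L-x)²(x+2L)/(120LEI) = -16·4²·(20-4)²·(4+2·20)/(120·20·100000) = -2816/234375 m
Load 2 — applied couple M₀=-10 kN·m at a=15 m (b=L-a=5):
  y_2 = (R_Ax³/6 - M_Ax²/2)/EI  [x≤a] with R_A=-9/16, M_A=-25/8 = ((-9/16)·4³/6 - (-25/8)·4²/2)/100000 = 19/100000 m
Superposition: y = Σ y_i = -88687/7500000 m ≈ -0.011825 m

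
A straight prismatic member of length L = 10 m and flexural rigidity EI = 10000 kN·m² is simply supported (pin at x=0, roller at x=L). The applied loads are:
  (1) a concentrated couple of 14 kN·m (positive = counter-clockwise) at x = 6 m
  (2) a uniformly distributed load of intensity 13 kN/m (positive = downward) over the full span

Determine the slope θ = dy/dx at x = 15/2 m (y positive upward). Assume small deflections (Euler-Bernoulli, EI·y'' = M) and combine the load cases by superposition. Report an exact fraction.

Load 1 — applied couple M₀=14 kN·m at a=6 m (b=L-a=4):
  θ_1 = (M₀x²/(2L)-M₀(x-a)+C₁)/EI  [x>a] with C₁=M₀(3b²-L²)/(6L)=-182/15 = (14·(15/2)²/(2·10)-14·((15/2)-6)+(-182/15))/10000 = 749/1200000 rad
Load 2 — uniform load w=13 kN/m over full span:
  θ_2 = -w(L³-6Lx²+4x³)/(24EI) = -13·(10³-6·10·(15/2)²+4·(15/2)³)/(24·10000) = 143/3840 rad
Superposition: θ = Σ θ_i = 30291/800000 rad ≈ 0.037864 rad

θ(15/2) = 30291/800000 rad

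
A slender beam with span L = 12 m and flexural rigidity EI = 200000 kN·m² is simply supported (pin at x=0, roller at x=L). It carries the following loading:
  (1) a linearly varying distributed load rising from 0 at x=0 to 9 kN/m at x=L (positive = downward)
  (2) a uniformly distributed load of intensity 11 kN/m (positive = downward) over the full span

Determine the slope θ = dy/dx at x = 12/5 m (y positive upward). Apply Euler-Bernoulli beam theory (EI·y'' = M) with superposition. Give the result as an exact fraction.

θ(12/5) = -68661/15625000 rad

Load 1 — triangular load w₀=9 kN/m (0→w₀ over full span):
  θ_1 = -w₀(7L⁴-30L²x²+15x⁴)/(360LEI) = -9·(7·12⁴-30·12²·(12/5)²+15·(12/5)⁴)/(360·12·200000) = -2457/1953125 rad
Load 2 — uniform load w=11 kN/m over full span:
  θ_2 = -w(L³-6Lx²+4x³)/(24EI) = -11·(12³-6·12·(12/5)²+4·(12/5)³)/(24·200000) = -9801/3125000 rad
Superposition: θ = Σ θ_i = -68661/15625000 rad ≈ -0.004394 rad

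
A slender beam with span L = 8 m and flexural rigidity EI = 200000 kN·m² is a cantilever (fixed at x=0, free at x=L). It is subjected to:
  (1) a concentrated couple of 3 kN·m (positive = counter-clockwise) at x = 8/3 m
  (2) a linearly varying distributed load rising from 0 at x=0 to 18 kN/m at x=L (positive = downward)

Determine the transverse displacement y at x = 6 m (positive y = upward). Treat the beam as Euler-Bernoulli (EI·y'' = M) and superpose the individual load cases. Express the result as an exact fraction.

y(6) = -66427/3000000 m

Load 1 — applied couple M₀=3 kN·m at a=8/3 m (b=L-a=16/3):
  y_1 = M₀a(2x-a)/(2EI)  [x>a] = 3·(8/3)·(2·6-(8/3))/(2·200000) = 7/37500 m
Load 2 — triangular load w₀=18 kN/m (0→w₀ over full span):
  y_2 = (w₀Lx³/12-w₀L²x²/6-w₀x⁵/(120L))/EI = (18·8·6³/12-18·8²·6²/6-18·6⁵/(120·8))/200000 = -22329/1000000 m
Superposition: y = Σ y_i = -66427/3000000 m ≈ -0.022142 m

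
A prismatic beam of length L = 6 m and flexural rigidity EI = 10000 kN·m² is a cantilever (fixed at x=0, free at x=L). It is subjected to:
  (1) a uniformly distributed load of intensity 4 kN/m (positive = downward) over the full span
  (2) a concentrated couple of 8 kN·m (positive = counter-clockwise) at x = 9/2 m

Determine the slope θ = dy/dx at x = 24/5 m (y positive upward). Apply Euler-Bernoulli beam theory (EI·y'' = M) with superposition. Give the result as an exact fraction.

Load 1 — uniform load w=4 kN/m over full span:
  θ_1 = -wx(x²-3Lx+3L²)/(6EI) = -4·(24/5)·((24/5)²-3·6·(24/5)+3·6²)/(6·10000) = -1116/78125 rad
Load 2 — applied couple M₀=8 kN·m at a=9/2 m (b=L-a=3/2):
  θ_2 = M₀a/EI  [x>a] = 8·(9/2)/10000 = 9/2500 rad
Superposition: θ = Σ θ_i = -3339/312500 rad ≈ -0.010685 rad

θ(24/5) = -3339/312500 rad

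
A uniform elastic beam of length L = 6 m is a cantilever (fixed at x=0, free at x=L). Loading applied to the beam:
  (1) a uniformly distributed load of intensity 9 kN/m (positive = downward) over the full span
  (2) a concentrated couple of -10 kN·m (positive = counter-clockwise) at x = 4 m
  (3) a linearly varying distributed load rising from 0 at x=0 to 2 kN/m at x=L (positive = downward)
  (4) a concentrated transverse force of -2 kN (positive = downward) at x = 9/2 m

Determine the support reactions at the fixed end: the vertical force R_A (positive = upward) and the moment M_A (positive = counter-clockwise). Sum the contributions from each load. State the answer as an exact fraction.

Load 1 — uniform load w=9 kN/m over full span:
  R_A = wL = 9·6 = 54 kN
  M_A = wL²/2 = 9·6²/2 = 162 kN·m
Load 2 — applied couple M₀=-10 kN·m at a=4 m (b=L-a=2):
  R_A = 0 kN
  M_A = -M₀ = -(-10) = 10 kN·m
Load 3 — triangular load w₀=2 kN/m (0→w₀ over full span):
  R_A = w₀L/2 = 2·6/2 = 6 kN
  M_A = w₀L²/3 = 2·6²/3 = 24 kN·m
Load 4 — point force P=-2 kN at a=9/2 m (b=L-a=3/2):
  R_A = P = (-2) = -2 kN
  M_A = Pa = (-2)·(9/2) = -9 kN·m
Superposition: R_A = 58 kN, M_A = 187 kN·m

R_A = 58 kN, M_A = 187 kN·m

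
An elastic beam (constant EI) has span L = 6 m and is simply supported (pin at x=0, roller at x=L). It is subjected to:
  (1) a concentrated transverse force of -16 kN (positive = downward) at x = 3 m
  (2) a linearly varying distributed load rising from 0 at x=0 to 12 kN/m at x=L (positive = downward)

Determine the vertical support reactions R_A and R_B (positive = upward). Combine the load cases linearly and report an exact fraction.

R_A = 4 kN, R_B = 16 kN

Load 1 — point force P=-16 kN at a=3 m (b=L-a=3):
  R_A = Pb/L = (-16)·3/6 = -8 kN
  R_B = Pa/L = (-16)·3/6 = -8 kN
Load 2 — triangular load w₀=12 kN/m (0→w₀ over full span):
  R_A = w₀L/6 = 12·6/6 = 12 kN
  R_B = w₀L/3 = 12·6/3 = 24 kN
Superposition: R_A = 4 kN, R_B = 16 kN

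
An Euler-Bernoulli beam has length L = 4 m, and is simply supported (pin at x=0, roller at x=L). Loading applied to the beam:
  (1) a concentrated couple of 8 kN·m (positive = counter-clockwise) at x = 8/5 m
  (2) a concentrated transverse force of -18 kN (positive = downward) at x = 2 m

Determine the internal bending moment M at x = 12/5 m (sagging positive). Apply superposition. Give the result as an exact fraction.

Load 1 — applied couple M₀=8 kN·m at a=8/5 m (b=L-a=12/5):
  M_1 = M₀x/L - M₀  [x>a] = 8·(12/5)/4 - 8 = -16/5 kN·m
Load 2 — point force P=-18 kN at a=2 m (b=L-a=2):
  M_2 = Pa(L-x)/L  [x>a] = (-18)·2·(4-(12/5))/4 = -72/5 kN·m
Superposition: M = Σ M_i = -88/5 kN·m ≈ -17.600000 kN·m

M(12/5) = -88/5 kN·m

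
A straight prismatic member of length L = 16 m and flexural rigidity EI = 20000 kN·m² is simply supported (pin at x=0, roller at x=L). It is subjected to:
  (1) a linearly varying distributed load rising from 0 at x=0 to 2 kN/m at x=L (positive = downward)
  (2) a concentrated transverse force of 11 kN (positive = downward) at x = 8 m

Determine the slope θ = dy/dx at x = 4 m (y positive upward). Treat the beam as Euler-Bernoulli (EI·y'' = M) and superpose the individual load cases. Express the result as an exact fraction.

Load 1 — triangular load w₀=2 kN/m (0→w₀ over full span):
  θ_1 = -w₀(7L⁴-30L²x²+15x⁴)/(360LEI) = -2·(7·16⁴-30·16²·4²+15·4⁴)/(360·16·20000) = -1327/225000 rad
Load 2 — point force P=11 kN at a=8 m (b=L-a=8):
  θ_2 = -Pb(L²-b²-3x²)/(6LEI)  [x≤a] = -11·8·(16²-8²-3·4²)/(6·16·20000) = -33/5000 rad
Superposition: θ = Σ θ_i = -703/56250 rad ≈ -0.012498 rad

θ(4) = -703/56250 rad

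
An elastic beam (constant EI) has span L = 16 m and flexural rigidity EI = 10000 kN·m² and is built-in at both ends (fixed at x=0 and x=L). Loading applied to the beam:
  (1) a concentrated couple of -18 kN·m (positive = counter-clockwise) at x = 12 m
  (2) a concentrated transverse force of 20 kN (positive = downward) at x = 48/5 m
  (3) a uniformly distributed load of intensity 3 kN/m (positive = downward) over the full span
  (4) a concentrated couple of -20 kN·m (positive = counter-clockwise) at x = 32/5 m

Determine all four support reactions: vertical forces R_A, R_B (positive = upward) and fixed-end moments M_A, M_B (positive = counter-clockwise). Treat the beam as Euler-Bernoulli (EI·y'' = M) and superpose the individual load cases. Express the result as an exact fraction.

Load 1 — applied couple M₀=-18 kN·m at a=12 m (b=L-a=4):
  R_A = 6M₀ab/L³ = 6·(-18)·12·4/16³ = -81/64 kN
  M_A = M₀b(2a-b)/L² = (-18)·4·(2·12-4)/16² = -45/8 kN·m
  R_B = -6M₀ab/L³ = -6·(-18)·12·4/16³ = 81/64 kN
  M_B = M₀a(2b-a)/L² = (-18)·12·(2·4-12)/16² = 27/8 kN·m
Load 2 — point force P=20 kN at a=48/5 m (b=L-a=32/5):
  R_A = Pb²(3a+b)/L³ = 20·(32/5)²·(3·(48/5)+(32/5))/16³ = 176/25 kN
  M_A = Pab²/L² = 20·(48/5)·(32/5)²/16² = 768/25 kN·m
  R_B = Pa²(a+3b)/L³ = 20·(48/5)²·((48/5)+3·(32/5))/16³ = 324/25 kN
  M_B = -Pa²b/L² = -20·(48/5)²·(32/5)/16² = -1152/25 kN·m
Load 3 — uniform load w=3 kN/m over full span:
  R_A = wL/2 = 3·16/2 = 24 kN
  M_A = wL²/12 = 3·16²/12 = 64 kN·m
  R_B = wL/2 = 3·16/2 = 24 kN
  M_B = -wL²/12 = -3·16²/12 = -64 kN·m
Load 4 — applied couple M₀=-20 kN·m at a=32/5 m (b=L-a=48/5):
  R_A = 6M₀ab/L³ = 6·(-20)·(32/5)·(48/5)/16³ = -9/5 kN
  M_A = M₀b(2a-b)/L² = (-20)·(48/5)·(2·(32/5)-(48/5))/16² = -12/5 kN·m
  R_B = -6M₀ab/L³ = -6·(-20)·(32/5)·(48/5)/16³ = 9/5 kN
  M_B = M₀a(2b-a)/L² = (-20)·(32/5)·(2·(48/5)-(32/5))/16² = -32/5 kN·m
Superposition: R_A = 44759/1600 kN, M_A = 17339/200 kN·m, R_B = 64041/1600 kN, M_B = -22621/200 kN·m

R_A = 44759/1600 kN, M_A = 17339/200 kN·m, R_B = 64041/1600 kN, M_B = -22621/200 kN·m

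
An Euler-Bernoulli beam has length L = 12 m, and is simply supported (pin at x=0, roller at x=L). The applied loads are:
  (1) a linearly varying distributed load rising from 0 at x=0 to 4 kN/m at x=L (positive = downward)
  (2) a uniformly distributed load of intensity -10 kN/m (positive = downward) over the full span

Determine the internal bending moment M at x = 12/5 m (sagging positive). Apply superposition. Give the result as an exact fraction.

Load 1 — triangular load w₀=4 kN/m (0→w₀ over full span):
  M_1 = w₀Lx/6 - w₀x³/(6L) = 4·12·(12/5)/6 - 4·(12/5)³/(6·12) = 2304/125 kN·m
Load 2 — uniform load w=-10 kN/m over full span:
  M_2 = wx(L-x)/2 = (-10)·(12/5)·(12-(12/5))/2 = -576/5 kN·m
Superposition: M = Σ M_i = -12096/125 kN·m ≈ -96.768000 kN·m

M(12/5) = -12096/125 kN·m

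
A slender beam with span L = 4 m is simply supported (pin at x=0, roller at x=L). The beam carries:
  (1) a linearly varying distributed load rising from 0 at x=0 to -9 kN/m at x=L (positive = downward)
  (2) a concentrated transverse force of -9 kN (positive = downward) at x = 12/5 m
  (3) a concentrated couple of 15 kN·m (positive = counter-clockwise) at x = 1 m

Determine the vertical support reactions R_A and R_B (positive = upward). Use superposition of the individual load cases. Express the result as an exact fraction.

R_A = -117/20 kN, R_B = -423/20 kN

Load 1 — triangular load w₀=-9 kN/m (0→w₀ over full span):
  R_A = w₀L/6 = (-9)·4/6 = -6 kN
  R_B = w₀L/3 = (-9)·4/3 = -12 kN
Load 2 — point force P=-9 kN at a=12/5 m (b=L-a=8/5):
  R_A = Pb/L = (-9)·(8/5)/4 = -18/5 kN
  R_B = Pa/L = (-9)·(12/5)/4 = -27/5 kN
Load 3 — applied couple M₀=15 kN·m at a=1 m (b=L-a=3):
  R_A = M₀/L = 15/4 kN
  R_B = -M₀/L = -15/4 kN
Superposition: R_A = -117/20 kN, R_B = -423/20 kN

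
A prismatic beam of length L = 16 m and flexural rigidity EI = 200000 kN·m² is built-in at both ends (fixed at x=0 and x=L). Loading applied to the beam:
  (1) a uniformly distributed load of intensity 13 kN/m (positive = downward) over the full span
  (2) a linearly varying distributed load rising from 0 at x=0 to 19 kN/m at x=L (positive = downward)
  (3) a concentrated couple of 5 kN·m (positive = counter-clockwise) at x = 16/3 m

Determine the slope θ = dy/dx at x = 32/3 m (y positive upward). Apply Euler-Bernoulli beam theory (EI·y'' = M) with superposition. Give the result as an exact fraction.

Load 1 — uniform load w=13 kN/m over full span:
  θ_1 = -wx(L-x)(L-2x)/(12EI) = -13·(32/3)·(16-(32/3))·(16-2·(32/3))/(12·200000) = 416/253125 rad
Load 2 — triangular load w₀=19 kN/m (0→w₀ over full span):
  θ_2 = -w₀(2x(L-x)(L-2x)(x+2L)+x²(L-x)²)/(120LEI) = -19·(2·(32/3)·(16-(32/3))·(16-2·(32/3))·((32/3)+2·16)+(32/3)²·(16-(32/3))²)/(120·16·200000) = 4256/3796875 rad
Load 3 — applied couple M₀=5 kN·m at a=16/3 m (b=L-a=32/3):
  θ_3 = (R_Ax²/2 - M_Ax - M₀(x-a))/EI  [x>a] with R_A=5/12, M_A=0 = ((5/12)·(32/3)²/2 - 0·(32/3) - 5·((32/3)-(16/3)))/200000 = -1/67500 rad
Superposition: θ = Σ θ_i = 41759/15187500 rad ≈ 0.002750 rad

θ(32/3) = 41759/15187500 rad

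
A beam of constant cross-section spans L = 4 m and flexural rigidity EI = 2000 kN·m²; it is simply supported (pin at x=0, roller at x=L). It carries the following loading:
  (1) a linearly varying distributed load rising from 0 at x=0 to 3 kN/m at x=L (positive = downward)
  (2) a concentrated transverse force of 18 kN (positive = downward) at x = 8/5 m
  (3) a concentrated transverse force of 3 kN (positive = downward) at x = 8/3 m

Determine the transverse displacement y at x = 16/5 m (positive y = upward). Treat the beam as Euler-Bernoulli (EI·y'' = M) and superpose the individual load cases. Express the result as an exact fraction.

Load 1 — triangular load w₀=3 kN/m (0→w₀ over full span):
  y_1 = -w₀x(7L⁴-10L²x²+3x⁴)/(360LEI) = -3·(16/5)·(7·4⁴-10·4²·(16/5)²+3·(16/5)⁴)/(360·4·2000) = -3048/1953125 m
Load 2 — point force P=18 kN at a=8/5 m (b=L-a=12/5):
  y_2 = -Pa(L-x)(2Lx-a²-x²)/(6LEI)  [x>a] = -18·(8/5)·(4-(16/5))·(2·4·(16/5)-(8/5)²-(16/5)²)/(6·4·2000) = -96/15625 m
Load 3 — point force P=3 kN at a=8/3 m (b=L-a=4/3):
  y_3 = -Pa(L-x)(2Lx-a²-x²)/(6LEI)  [x>a] = -3·(8/3)·(4-(16/5))·(2·4·(16/5)-(8/3)²-(16/5)²)/(6·4·2000) = -464/421875 m
Superposition: y = Σ y_i = -464296/52734375 m ≈ -0.008804 m

y(16/5) = -464296/52734375 m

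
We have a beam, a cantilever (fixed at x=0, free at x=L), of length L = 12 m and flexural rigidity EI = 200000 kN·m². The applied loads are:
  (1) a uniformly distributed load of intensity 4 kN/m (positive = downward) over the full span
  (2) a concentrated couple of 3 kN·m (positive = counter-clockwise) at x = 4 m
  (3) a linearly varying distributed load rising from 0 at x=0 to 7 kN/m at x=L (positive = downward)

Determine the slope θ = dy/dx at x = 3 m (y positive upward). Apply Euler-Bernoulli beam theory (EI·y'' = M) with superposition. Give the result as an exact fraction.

Load 1 — uniform load w=4 kN/m over full span:
  θ_1 = -wx(x²-3Lx+3L²)/(6EI) = -4·3·(3²-3·12·3+3·12²)/(6·200000) = -333/100000 rad
Load 2 — applied couple M₀=3 kN·m at a=4 m (b=L-a=8):
  θ_2 = M₀x/EI  [x≤a] = 3·3/200000 = 9/200000 rad
Load 3 — triangular load w₀=7 kN/m (0→w₀ over full span):
  θ_3 = (w₀Lx²/4-w₀L²x/3-w₀x⁴/(24L))/EI = (7·12·3²/4-7·12²·3/3-7·3⁴/(24·12))/200000 = -26271/6400000 rad
Superposition: θ = Σ θ_i = -9459/1280000 rad ≈ -0.007390 rad

θ(3) = -9459/1280000 rad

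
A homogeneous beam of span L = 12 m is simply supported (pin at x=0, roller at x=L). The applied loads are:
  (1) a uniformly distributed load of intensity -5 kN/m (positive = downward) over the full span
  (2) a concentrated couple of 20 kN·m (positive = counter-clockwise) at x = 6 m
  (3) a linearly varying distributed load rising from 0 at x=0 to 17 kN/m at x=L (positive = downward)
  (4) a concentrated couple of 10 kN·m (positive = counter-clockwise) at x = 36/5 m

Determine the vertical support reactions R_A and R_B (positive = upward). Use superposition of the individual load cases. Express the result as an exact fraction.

R_A = 13/2 kN, R_B = 71/2 kN

Load 1 — uniform load w=-5 kN/m over full span:
  R_A = wL/2 = (-5)·12/2 = -30 kN
  R_B = wL/2 = (-5)·12/2 = -30 kN
Load 2 — applied couple M₀=20 kN·m at a=6 m (b=L-a=6):
  R_A = M₀/L = 20/12 = 5/3 kN
  R_B = -M₀/L = -20/12 = -5/3 kN
Load 3 — triangular load w₀=17 kN/m (0→w₀ over full span):
  R_A = w₀L/6 = 17·12/6 = 34 kN
  R_B = w₀L/3 = 17·12/3 = 68 kN
Load 4 — applied couple M₀=10 kN·m at a=36/5 m (b=L-a=24/5):
  R_A = M₀/L = 10/12 = 5/6 kN
  R_B = -M₀/L = -10/12 = -5/6 kN
Superposition: R_A = 13/2 kN, R_B = 71/2 kN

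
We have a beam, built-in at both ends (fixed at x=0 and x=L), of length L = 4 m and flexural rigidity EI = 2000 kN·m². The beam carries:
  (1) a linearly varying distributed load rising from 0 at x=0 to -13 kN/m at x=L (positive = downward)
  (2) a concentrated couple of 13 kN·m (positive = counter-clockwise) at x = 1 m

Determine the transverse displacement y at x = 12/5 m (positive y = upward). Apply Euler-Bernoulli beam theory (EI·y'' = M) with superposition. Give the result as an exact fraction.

y(12/5) = 53573/15625000 m

Load 1 — triangular load w₀=-13 kN/m (0→w₀ over full span):
  y_1 = -w₀x²(L-x)²(x+2L)/(120LEI) = -(-13)·(12/5)²·(4-(12/5))²·((12/5)+2·4)/(120·4·2000) = 4056/1953125 m
Load 2 — applied couple M₀=13 kN·m at a=1 m (b=L-a=3):
  y_2 = (R_Ax³/6 - M_Ax²/2 - M₀(x-a)²/2)/EI  [x>a] with R_A=117/32, M_A=-39/16 = ((117/32)·(12/5)³/6 - (-39/16)·(12/5)²/2 - 13·((12/5)-1)²/2)/2000 = 169/125000 m
Superposition: y = Σ y_i = 53573/15625000 m ≈ 0.003429 m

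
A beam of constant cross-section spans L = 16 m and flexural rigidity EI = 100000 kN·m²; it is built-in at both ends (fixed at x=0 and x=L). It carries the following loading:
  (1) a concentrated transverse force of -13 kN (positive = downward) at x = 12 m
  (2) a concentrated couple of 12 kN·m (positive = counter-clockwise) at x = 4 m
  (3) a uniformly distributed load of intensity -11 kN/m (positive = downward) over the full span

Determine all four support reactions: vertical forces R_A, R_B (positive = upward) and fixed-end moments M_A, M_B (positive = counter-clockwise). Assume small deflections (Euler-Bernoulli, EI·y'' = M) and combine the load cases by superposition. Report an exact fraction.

R_A = -1427/16 kN, M_A = -740/3 kN·m, R_B = -1597/16 kN, M_B = 803/3 kN·m

Load 1 — point force P=-13 kN at a=12 m (b=L-a=4):
  R_A = Pb²(3a+b)/L³ = (-13)·4²·(3·12+4)/16³ = -65/32 kN
  M_A = Pab²/L² = (-13)·12·4²/16² = -39/4 kN·m
  R_B = Pa²(a+3b)/L³ = (-13)·12²·(12+3·4)/16³ = -351/32 kN
  M_B = -Pa²b/L² = -(-13)·12²·4/16² = 117/4 kN·m
Load 2 — applied couple M₀=12 kN·m at a=4 m (b=L-a=12):
  R_A = 6M₀ab/L³ = 6·12·4·12/16³ = 27/32 kN
  M_A = M₀b(2a-b)/L² = 12·12·(2·4-12)/16² = -9/4 kN·m
  R_B = -6M₀ab/L³ = -6·12·4·12/16³ = -27/32 kN
  M_B = M₀a(2b-a)/L² = 12·4·(2·12-4)/16² = 15/4 kN·m
Load 3 — uniform load w=-11 kN/m over full span:
  R_A = wL/2 = (-11)·16/2 = -88 kN
  M_A = wL²/12 = (-11)·16²/12 = -704/3 kN·m
  R_B = wL/2 = (-11)·16/2 = -88 kN
  M_B = -wL²/12 = -(-11)·16²/12 = 704/3 kN·m
Superposition: R_A = -1427/16 kN, M_A = -740/3 kN·m, R_B = -1597/16 kN, M_B = 803/3 kN·m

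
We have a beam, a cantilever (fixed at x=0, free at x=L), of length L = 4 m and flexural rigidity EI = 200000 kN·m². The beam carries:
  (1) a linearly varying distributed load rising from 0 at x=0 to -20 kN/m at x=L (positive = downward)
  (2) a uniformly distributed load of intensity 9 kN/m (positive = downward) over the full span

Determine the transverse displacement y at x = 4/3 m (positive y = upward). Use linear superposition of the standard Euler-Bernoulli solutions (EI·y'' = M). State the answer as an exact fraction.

y(4/3) = 643/4556250 m

Load 1 — triangular load w₀=-20 kN/m (0→w₀ over full span):
  y_1 = (w₀Lx³/12-w₀L²x²/6-w₀x⁵/(120L))/EI = ((-20)·4·(4/3)³/12-(-20)·4²·(4/3)²/6-(-20)·(4/3)⁵/(120·4))/200000 = 902/2278125 m
Load 2 — uniform load w=9 kN/m over full span:
  y_2 = -wx²(x²-4Lx+6L²)/(24EI) = -9·(4/3)²·((4/3)²-4·4·(4/3)+6·4²)/(24·200000) = -43/168750 m
Superposition: y = Σ y_i = 643/4556250 m ≈ 0.000141 m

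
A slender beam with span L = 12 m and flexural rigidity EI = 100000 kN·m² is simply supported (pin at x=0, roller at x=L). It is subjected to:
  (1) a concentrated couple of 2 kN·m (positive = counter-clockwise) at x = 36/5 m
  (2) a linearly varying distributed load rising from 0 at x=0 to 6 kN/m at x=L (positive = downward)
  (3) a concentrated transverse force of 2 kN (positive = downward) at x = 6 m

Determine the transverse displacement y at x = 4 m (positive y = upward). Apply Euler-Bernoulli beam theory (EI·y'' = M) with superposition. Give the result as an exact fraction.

y(4) = -21109/2812500 m

Load 1 — applied couple M₀=2 kN·m at a=36/5 m (b=L-a=24/5):
  y_1 = (M₀x³/(6L)+C₁x)/EI  [x≤a] with C₁=M₀(3b²-L²)/(6L)=-52/25 = (2·4³/(6·12)+(-52/25)·4)/100000 = -46/703125 m
Load 2 — triangular load w₀=6 kN/m (0→w₀ over full span):
  y_2 = -w₀x(7L⁴-10L²x²+3x⁴)/(360LEI) = -6·4·(7·12⁴-10·12²·4²+3·4⁴)/(360·12·100000) = -64/9375 m
Load 3 — point force P=2 kN at a=6 m (b=L-a=6):
  y_3 = -Pbx(L²-b²-x²)/(6LEI)  [x≤a] = -2·6·4·(12²-6²-4²)/(6·12·100000) = -23/37500 m
Superposition: y = Σ y_i = -21109/2812500 m ≈ -0.007505 m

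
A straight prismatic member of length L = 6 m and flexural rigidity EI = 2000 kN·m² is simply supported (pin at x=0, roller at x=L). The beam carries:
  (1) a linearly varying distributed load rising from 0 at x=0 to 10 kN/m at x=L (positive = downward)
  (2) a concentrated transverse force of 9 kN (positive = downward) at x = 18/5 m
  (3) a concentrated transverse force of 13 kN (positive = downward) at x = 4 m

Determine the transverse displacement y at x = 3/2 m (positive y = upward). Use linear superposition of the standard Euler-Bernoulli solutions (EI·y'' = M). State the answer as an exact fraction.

Load 1 — triangular load w₀=10 kN/m (0→w₀ over full span):
  y_1 = -w₀x(7L⁴-10L²x²+3x⁴)/(360LEI) = -10·(3/2)·(7·6⁴-10·6²·(3/2)²+3·(3/2)⁴)/(360·6·2000) = -2943/102400 m
Load 2 — point force P=9 kN at a=18/5 m (b=L-a=12/5):
  y_2 = -Pbx(L²-b²-x²)/(6LEI)  [x≤a] = -9·(12/5)·(3/2)·(6²-(12/5)²-(3/2)²)/(6·6·2000) = -25191/2000000 m
Load 3 — point force P=13 kN at a=4 m (b=L-a=2):
  y_3 = -Pbx(L²-b²-x²)/(6LEI)  [x≤a] = -13·2·(3/2)·(6²-2²-(3/2)²)/(6·6·2000) = -1547/96000 m
Superposition: y = Σ y_i = -11030461/192000000 m ≈ -0.057450 m

y(3/2) = -11030461/192000000 m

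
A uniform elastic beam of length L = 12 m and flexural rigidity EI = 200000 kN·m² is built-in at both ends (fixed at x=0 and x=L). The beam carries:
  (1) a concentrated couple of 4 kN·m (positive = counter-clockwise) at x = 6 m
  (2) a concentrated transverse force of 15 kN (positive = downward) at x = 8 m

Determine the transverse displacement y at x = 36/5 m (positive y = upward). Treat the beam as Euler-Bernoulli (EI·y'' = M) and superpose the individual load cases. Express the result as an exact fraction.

y(36/5) = -198/390625 m

Load 1 — applied couple M₀=4 kN·m at a=6 m (b=L-a=6):
  y_1 = (R_Ax³/6 - M_Ax²/2 - M₀(x-a)²/2)/EI  [x>a] with R_A=1/2, M_A=1 = ((1/2)·(36/5)³/6 - 1·(36/5)²/2 - 4·((36/5)-6)²/2)/200000 = 9/781250 m
Load 2 — point force P=15 kN at a=8 m (b=L-a=4):
  y_2 = -Pb²x²(3aL-(3a+b)x)/(6L³EI)  [x≤a] = -15·4²·(36/5)²·(3·8·12-(3·8+4)·(36/5))/(6·12³·200000) = -81/156250 m
Superposition: y = Σ y_i = -198/390625 m ≈ -0.000507 m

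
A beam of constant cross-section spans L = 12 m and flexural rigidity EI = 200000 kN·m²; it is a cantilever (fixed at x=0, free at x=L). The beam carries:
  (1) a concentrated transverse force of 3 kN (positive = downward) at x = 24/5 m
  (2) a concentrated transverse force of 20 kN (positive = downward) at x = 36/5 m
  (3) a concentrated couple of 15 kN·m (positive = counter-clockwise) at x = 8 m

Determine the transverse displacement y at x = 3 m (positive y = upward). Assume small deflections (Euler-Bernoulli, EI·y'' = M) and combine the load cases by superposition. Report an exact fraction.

Load 1 — point force P=3 kN at a=24/5 m (b=L-a=36/5):
  y_1 = -Px²(3a-x)/(6EI)  [x≤a] = -3·3²·(3·(24/5)-3)/(6·200000) = -513/2000000 m
Load 2 — point force P=20 kN at a=36/5 m (b=L-a=24/5):
  y_2 = -Px²(3a-x)/(6EI)  [x≤a] = -20·3²·(3·(36/5)-3)/(6·200000) = -279/100000 m
Load 3 — applied couple M₀=15 kN·m at a=8 m (b=L-a=4):
  y_3 = M₀x²/(2EI)  [x≤a] = 15·3²/(2·200000) = 27/80000 m
Superposition: y = Σ y_i = -2709/1000000 m ≈ -0.002709 m

y(3) = -2709/1000000 m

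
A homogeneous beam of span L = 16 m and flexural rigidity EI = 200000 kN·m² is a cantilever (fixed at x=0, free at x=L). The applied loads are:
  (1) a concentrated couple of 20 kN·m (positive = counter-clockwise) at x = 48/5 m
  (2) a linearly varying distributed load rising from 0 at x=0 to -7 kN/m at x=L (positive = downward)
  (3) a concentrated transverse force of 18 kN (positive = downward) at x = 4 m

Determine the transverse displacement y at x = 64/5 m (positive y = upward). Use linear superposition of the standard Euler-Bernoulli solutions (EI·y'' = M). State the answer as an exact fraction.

Load 1 — applied couple M₀=20 kN·m at a=48/5 m (b=L-a=32/5):
  y_1 = M₀a(2x-a)/(2EI)  [x>a] = 20·(48/5)·(2·(64/5)-(48/5))/(2·200000) = 24/3125 m
Load 2 — triangular load w₀=-7 kN/m (0→w₀ over full span):
  y_2 = (w₀Lx³/12-w₀L²x²/6-w₀x⁵/(120L))/EI = ((-7)·16·(64/5)³/12-(-7)·16²·(64/5)²/6-(-7)·(64/5)⁵/(120·16))/200000 = 22421504/146484375 m
Load 3 — point force P=18 kN at a=4 m (b=L-a=12):
  y_3 = -Pa²(3x-a)/(6EI)  [x>a] = -18·4²·(3·(64/5)-4)/(6·200000) = -129/15625 m
Superposition: y = Σ y_i = 22337129/146484375 m ≈ 0.152488 m

y(64/5) = 22337129/146484375 m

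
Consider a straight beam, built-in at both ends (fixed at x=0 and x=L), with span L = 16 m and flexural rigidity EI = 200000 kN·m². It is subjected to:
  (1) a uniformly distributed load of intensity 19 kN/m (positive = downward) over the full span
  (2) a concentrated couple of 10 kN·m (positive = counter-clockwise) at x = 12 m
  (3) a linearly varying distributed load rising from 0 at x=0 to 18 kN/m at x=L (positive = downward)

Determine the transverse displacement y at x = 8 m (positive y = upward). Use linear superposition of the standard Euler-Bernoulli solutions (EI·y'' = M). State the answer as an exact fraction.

y(8) = -1807/75000 m

Load 1 — uniform load w=19 kN/m over full span:
  y_1 = -wx²(L-x)²/(24EI) = -19·8²·(16-8)²/(24·200000) = -152/9375 m
Load 2 — applied couple M₀=10 kN·m at a=12 m (b=L-a=4):
  y_2 = (R_Ax³/6 - M_Ax²/2)/EI  [x≤a] with R_A=45/64, M_A=25/8 = ((45/64)·8³/6 - (25/8)·8²/2)/200000 = -1/5000 m
Load 3 — triangular load w₀=18 kN/m (0→w₀ over full span):
  y_3 = -w₀x²(L-x)²(x+2L)/(120LEI) = -18·8²·(16-8)²·(8+2·16)/(120·16·200000) = -24/3125 m
Superposition: y = Σ y_i = -1807/75000 m ≈ -0.024093 m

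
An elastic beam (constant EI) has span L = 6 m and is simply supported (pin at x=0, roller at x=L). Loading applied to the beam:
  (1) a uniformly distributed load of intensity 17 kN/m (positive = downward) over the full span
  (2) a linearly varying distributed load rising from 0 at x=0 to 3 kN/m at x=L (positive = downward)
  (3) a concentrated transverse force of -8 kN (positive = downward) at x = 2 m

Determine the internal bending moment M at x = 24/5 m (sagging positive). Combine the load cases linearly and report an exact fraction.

M(24/5) = 6368/125 kN·m

Load 1 — uniform load w=17 kN/m over full span:
  M_1 = wx(L-x)/2 = 17·(24/5)·(6-(24/5))/2 = 1224/25 kN·m
Load 2 — triangular load w₀=3 kN/m (0→w₀ over full span):
  M_2 = w₀Lx/6 - w₀x³/(6L) = 3·6·(24/5)/6 - 3·(24/5)³/(6·6) = 648/125 kN·m
Load 3 — point force P=-8 kN at a=2 m (b=L-a=4):
  M_3 = Pa(L-x)/L  [x>a] = (-8)·2·(6-(24/5))/6 = -16/5 kN·m
Superposition: M = Σ M_i = 6368/125 kN·m ≈ 50.944000 kN·m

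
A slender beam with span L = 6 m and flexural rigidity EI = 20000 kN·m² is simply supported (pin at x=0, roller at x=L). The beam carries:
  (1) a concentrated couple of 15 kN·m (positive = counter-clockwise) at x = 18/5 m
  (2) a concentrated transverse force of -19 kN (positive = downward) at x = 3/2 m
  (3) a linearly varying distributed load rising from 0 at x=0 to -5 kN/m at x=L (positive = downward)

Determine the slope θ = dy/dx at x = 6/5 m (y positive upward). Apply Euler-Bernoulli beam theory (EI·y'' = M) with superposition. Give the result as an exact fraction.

θ(6/5) = 154473/80000000 rad

Load 1 — applied couple M₀=15 kN·m at a=18/5 m (b=L-a=12/5):
  θ_1 = (M₀x²/(2L)+C₁)/EI  [x≤a] with C₁=M₀(3b²-L²)/(6L)=-39/5 = (15·(6/5)²/(2·6)+(-39/5))/20000 = -3/10000 rad
Load 2 — point force P=-19 kN at a=3/2 m (b=L-a=9/2):
  θ_2 = -Pb(L²-b²-3x²)/(6LEI)  [x≤a] = -(-19)·(9/2)·(6²-(9/2)²-3·(6/5)²)/(6·6·20000) = 21717/16000000 rad
Load 3 — triangular load w₀=-5 kN/m (0→w₀ over full span):
  θ_3 = -w₀(7L⁴-30L²x²+15x⁴)/(360LEI) = -(-5)·(7·6⁴-30·6²·(6/5)²+15·(6/5)⁴)/(360·6·20000) = 273/312500 rad
Superposition: θ = Σ θ_i = 154473/80000000 rad ≈ 0.001931 rad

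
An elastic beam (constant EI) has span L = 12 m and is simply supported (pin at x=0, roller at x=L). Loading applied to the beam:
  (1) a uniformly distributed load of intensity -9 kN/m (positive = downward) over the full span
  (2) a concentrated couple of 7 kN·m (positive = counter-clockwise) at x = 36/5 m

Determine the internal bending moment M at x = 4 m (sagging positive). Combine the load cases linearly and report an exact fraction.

Load 1 — uniform load w=-9 kN/m over full span:
  M_1 = wx(L-x)/2 = (-9)·4·(12-4)/2 = -144 kN·m
Load 2 — applied couple M₀=7 kN·m at a=36/5 m (b=L-a=24/5):
  M_2 = M₀x/L  [x≤a] = 7·4/12 = 7/3 kN·m
Superposition: M = Σ M_i = -425/3 kN·m ≈ -141.666667 kN·m

M(4) = -425/3 kN·m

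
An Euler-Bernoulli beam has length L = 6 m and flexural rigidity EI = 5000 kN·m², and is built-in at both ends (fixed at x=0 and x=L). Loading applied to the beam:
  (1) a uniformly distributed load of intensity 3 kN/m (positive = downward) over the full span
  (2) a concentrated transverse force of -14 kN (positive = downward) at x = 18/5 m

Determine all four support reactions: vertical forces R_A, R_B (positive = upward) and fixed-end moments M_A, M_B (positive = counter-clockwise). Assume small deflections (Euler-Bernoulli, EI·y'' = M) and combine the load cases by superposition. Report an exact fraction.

Load 1 — uniform load w=3 kN/m over full span:
  R_A = wL/2 = 3·6/2 = 9 kN
  M_A = wL²/12 = 3·6²/12 = 9 kN·m
  R_B = wL/2 = 3·6/2 = 9 kN
  M_B = -wL²/12 = -3·6²/12 = -9 kN·m
Load 2 — point force P=-14 kN at a=18/5 m (b=L-a=12/5):
  R_A = Pb²(3a+b)/L³ = (-14)·(12/5)²·(3·(18/5)+(12/5))/6³ = -616/125 kN
  M_A = Pab²/L² = (-14)·(18/5)·(12/5)²/6² = -1008/125 kN·m
  R_B = Pa²(a+3b)/L³ = (-14)·(18/5)²·((18/5)+3·(12/5))/6³ = -1134/125 kN
  M_B = -Pa²b/L² = -(-14)·(18/5)²·(12/5)/6² = 1512/125 kN·m
Superposition: R_A = 509/125 kN, M_A = 117/125 kN·m, R_B = -9/125 kN, M_B = 387/125 kN·m

R_A = 509/125 kN, M_A = 117/125 kN·m, R_B = -9/125 kN, M_B = 387/125 kN·m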